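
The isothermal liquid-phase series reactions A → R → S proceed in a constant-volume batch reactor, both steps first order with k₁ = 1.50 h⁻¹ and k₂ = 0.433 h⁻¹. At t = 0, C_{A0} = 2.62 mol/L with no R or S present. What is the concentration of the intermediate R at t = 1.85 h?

The intermediate concentration in a first-order A→B→C sequence is C_R = k₁C_{A0}(e^(−k₁t) − e^(−k₂t))/(k₂−k₁).
e^(−k₁t) = e^(−1.50×1.85) = e^(−2.775) = 0.06235; e^(−k₂t) = e^(−0.8011) = 0.4489.
C_R = 1.50×2.62/(0.433−1.50) × (0.06235−0.4489) = (-3.683)×(-0.3865) = 1.424 mol/L.

1.42 mol/L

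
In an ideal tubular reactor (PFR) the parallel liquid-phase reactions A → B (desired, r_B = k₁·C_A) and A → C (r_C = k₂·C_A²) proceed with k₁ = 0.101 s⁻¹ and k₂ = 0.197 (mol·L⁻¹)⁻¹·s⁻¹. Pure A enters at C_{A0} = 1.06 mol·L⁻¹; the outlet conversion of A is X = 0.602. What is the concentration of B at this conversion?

0.267 mol·L⁻¹

C_A = C_{A0}(1−X) = 0.4219 mol·L⁻¹.
Along a PFR/batch, dC_B/dC_A = −r_B/(r_B+r_C) = −k₁/(k₁+k₂·C_A).
Integrating from C_{A0} to C_A: C_B = (0.101/0.197)·ln[(0.101+0.197·1.06)/(0.101+0.197·0.422)] = 0.5127·ln(0.3098/0.1841) = 0.2668 mol·L⁻¹.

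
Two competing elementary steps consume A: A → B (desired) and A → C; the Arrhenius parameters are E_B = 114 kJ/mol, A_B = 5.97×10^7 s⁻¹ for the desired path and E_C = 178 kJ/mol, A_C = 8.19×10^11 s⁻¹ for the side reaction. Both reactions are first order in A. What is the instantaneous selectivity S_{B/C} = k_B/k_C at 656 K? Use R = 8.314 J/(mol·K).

With equal orders, S_{B/C} = k_B/k_C = (A_B/A_C)·exp[(E_C−E_B)/(RT)].
(E_C−E_B)/(RT) = (178−114)×10³/(8.314×656) = 64000/5454 = 11.73.
k_B/k_C = (5.97×10^7/8.19×10^11)·exp(11.73) = 7.289×10^-5 × 1.248×10^5 = 9.10.

9.10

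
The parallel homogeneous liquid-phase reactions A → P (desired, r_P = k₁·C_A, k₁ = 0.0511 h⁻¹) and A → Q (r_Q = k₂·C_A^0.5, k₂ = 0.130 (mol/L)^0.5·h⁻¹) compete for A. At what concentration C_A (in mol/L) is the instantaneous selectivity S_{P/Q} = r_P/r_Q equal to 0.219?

0.310 mol/L

S_{P/Q} = (k₁/k₂)·C_A^0.5 ⇒ C_A = (S·k₂/k₁)^(2).
= (0.219×0.130/0.0511)^(2) = (0.5571)^(2) = 0.310 mol/L.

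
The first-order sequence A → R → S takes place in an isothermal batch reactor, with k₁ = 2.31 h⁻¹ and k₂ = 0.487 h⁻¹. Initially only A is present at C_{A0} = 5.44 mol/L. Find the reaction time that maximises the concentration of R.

0.854 h

The intermediate peaks when r₁ = r₂, i.e. k₁e^(−k₁t) = k₂e^(−k₂t), giving t_opt = ln(k₂/k₁)/(k₂−k₁).
= ln(0.487/2.31)/(0.487−2.31) = ln(0.2108)/-1.823 = -1.557/-1.823 = 0.854 h.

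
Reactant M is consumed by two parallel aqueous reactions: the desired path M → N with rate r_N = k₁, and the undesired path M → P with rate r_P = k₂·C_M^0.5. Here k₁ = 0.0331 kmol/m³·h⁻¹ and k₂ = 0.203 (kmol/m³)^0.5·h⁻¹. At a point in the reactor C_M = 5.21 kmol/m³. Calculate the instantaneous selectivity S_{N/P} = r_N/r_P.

0.0714

S_{N/P} = r_N/r_P = (k₁)/(k₂·C_M^0.5) = (k₁/k₂)·C_M^-0.5.
= (0.0331) / (0.203×5.210^0.5) = 0.03310/0.4634 = 0.0714.
The undesired path is higher order in M, so low C_M (CSTR or dilute feed) favours N.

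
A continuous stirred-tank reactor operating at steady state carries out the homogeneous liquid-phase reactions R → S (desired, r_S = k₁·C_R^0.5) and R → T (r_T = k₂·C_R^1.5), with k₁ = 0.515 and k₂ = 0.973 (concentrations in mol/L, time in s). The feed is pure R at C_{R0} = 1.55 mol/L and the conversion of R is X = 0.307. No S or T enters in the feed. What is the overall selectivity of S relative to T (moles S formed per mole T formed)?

0.493

Exit C_R = C_{R0}(1−X) = 1.55×0.693 = 1.074 mol/L.
In a CSTR the entire volume is at exit conditions, so r_S = 0.515×1.074^0.5 = 0.5338 and r_T = 0.973×1.074^1.5 = 1.083.
Overall selectivity = C_S/C_T = r_Sτ/(r_Tτ) = r_S/r_T = 0.493.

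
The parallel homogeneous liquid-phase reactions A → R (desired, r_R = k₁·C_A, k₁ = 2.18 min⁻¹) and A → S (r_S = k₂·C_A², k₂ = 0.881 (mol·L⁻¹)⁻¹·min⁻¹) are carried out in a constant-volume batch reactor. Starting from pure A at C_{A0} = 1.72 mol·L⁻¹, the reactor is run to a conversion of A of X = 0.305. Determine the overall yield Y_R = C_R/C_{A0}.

0.192

C_A = C_{A0}(1−X) = 1.195 mol·L⁻¹.
Along a PFR/batch, dC_R/dC_A = −r_R/(r_R+r_S) = −k₁/(k₁+k₂·C_A).
Integrating from C_{A0} to C_A: C_R = (2.18/0.881)·ln[(2.18+0.881·1.72)/(2.18+0.881·1.20)] = 2.474·ln(3.695/3.233) = 0.3306 mol·L⁻¹.
Y_R = C_R/C_{A0} = 0.3306/1.72 = 0.192.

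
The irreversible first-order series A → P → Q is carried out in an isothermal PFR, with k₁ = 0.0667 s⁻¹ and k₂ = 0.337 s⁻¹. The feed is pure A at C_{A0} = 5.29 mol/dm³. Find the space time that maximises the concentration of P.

5.99 s

Setting dC_P/dτ = 0 gives τ_opt = ln(k₂/k₁)/(k₂−k₁).
= ln(0.337/0.0667)/(0.337−0.0667) = ln(5.052)/0.2703 = 1.620/0.2703 = 5.99 s.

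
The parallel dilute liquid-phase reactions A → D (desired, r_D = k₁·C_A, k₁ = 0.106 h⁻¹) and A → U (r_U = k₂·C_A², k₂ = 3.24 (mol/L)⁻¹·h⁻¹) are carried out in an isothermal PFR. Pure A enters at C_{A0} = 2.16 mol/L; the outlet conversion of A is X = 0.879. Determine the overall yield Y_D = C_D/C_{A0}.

C_A = C_{A0}(1−X) = 0.2614 mol/L.
Along a PFR/batch, dC_D/dC_A = −r_D/(r_D+r_U) = −k₁/(k₁+k₂·C_A).
Integrating from C_{A0} to C_A: C_D = (0.106/3.24)·ln[(0.106+3.24·2.16)/(0.106+3.24·0.261)] = 0.03272·ln(7.104/0.9528) = 0.06573 mol/L.
Y_D = C_D/C_{A0} = 0.06573/2.16 = 0.0304.

0.0304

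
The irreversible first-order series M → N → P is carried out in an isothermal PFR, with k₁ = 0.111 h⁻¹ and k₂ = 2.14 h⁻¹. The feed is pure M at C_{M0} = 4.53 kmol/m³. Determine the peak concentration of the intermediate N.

At the optimum, C_{N,max}/C_{M0} = (k₁/k₂)^[k₂/(k₂−k₁)].
= (0.111/2.14)^(2.14/(2.14−0.111)) = (0.05187)^(1.055) = 0.04412.
C_{N,max} = 0.04412×4.53 = 0.200 kmol/m³.

0.200 kmol/m³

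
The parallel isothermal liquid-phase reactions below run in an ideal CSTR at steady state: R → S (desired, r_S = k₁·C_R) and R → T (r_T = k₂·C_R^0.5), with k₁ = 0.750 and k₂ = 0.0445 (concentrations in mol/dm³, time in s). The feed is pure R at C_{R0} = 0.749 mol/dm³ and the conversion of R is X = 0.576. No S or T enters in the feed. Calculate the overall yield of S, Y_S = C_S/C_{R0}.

0.521

Exit C_R = C_{R0}(1−X) = 0.749×0.424 = 0.3176 mol/dm³.
A CSTR operates uniformly at the exit composition, giving r_S = 0.2382 and r_T = 0.02508 (each k·C_R^n at C_R = 0.3176).
Fraction of consumed R going to S: r_S/(r_S+r_T) = 0.9047.
C_S = 0.9047·C_{R0}·X = 0.9047×0.749×0.576 = 0.390 mol/dm³; Y_S = C_S/C_{R0} = 0.521.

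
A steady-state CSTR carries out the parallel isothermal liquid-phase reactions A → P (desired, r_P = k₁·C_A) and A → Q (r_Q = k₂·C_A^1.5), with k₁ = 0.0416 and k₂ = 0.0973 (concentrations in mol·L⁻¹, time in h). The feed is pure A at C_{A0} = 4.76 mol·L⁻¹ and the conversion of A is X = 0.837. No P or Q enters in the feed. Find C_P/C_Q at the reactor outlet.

Exit C_A = C_{A0}(1−X) = 4.76×0.163 = 0.7759 mol·L⁻¹.
In a CSTR the entire volume is at exit conditions, so r_P = 0.0416×0.7759 = 0.03228 and r_Q = 0.0973×0.7759^1.5 = 0.06650.
Overall selectivity = C_P/C_Q = r_Pτ/(r_Qτ) = r_P/r_Q = 0.485.

0.485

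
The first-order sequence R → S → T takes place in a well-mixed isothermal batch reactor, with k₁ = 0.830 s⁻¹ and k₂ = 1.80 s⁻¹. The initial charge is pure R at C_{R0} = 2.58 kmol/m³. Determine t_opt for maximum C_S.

For first-order series the maximum of C_S occurs at t_opt = ln(k₂/k₁)/(k₂−k₁).
= ln(1.80/0.830)/(1.80−0.830) = ln(2.169)/0.9700 = 0.7741/0.9700 = 0.798 s.

0.798 s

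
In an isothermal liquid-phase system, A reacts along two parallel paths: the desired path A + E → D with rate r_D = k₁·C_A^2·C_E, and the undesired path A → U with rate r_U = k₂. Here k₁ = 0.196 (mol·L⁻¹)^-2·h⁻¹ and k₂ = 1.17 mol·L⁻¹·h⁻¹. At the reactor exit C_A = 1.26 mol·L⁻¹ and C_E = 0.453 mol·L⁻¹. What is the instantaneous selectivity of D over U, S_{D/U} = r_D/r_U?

0.120

S_{D/U} = r_D/r_U = (k₁·C_A^2·C_E)/(k₂) = (k₁/k₂)·C_A^2·C_E.
= (0.196×1.260^2×0.4530) / (1.17) = 0.1410/1.170 = 0.120.
Since the desired path is higher order in A, keeping C_A high (PFR or concentrated feed) favours D.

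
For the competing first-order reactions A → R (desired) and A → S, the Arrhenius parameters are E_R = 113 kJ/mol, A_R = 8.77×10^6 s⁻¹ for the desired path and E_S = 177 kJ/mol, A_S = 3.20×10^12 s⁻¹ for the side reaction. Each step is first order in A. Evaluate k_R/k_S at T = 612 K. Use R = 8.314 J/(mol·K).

0.795

With equal orders, S_{R/S} = k_R/k_S = (A_R/A_S)·exp[(E_S−E_R)/(RT)].
(E_S−E_R)/(RT) = (177−113)×10³/(8.314×612) = 64000/5088 = 12.58.
k_R/k_S = (8.77×10^6/3.20×10^12)·exp(12.58) = 2.741×10^-6 × 2.902×10^5 = 0.795.
Since E_R < E_S, lowering the temperature improves selectivity toward R.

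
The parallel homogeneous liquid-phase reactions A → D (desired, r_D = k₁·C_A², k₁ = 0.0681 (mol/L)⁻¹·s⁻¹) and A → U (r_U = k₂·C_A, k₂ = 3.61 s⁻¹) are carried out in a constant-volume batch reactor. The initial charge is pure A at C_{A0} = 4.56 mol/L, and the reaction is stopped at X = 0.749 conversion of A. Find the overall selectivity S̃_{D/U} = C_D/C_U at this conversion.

0.0535

C_A = C_{A0}(1−X) = 1.145 mol/L.
Along a PFR/batch, dC_U/dC_A = −r_U/(r_D+r_U) = −k₂/(k₂+k₁·C_A).
Integrating from C_{A0} to C_A: C_U = (3.61/0.0681)·ln[(3.61+0.0681·4.56)/(3.61+0.0681·1.14)] = 53.01·ln(3.921/3.688) = 3.242 mol/L.
Then C_D = (C_{A0}−C_A) − C_U = 3.415 − 3.242 = 0.1734 mol/L.
S̃_{D/U} = C_D/C_U = 0.1734/3.242 = 0.0535.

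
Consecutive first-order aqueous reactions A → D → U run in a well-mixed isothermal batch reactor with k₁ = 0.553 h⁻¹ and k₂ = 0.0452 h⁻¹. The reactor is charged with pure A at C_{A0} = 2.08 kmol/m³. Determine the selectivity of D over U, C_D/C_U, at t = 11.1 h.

Solving the coupled first-order balances gives C_D(t) = [k₁/(k₂−k₁)]·C_{A0}·(e^(−k₁t) − e^(−k₂t)).
e^(−k₁t) = e^(−0.553×11.1) = e^(−6.138) = 0.002159; e^(−k₂t) = e^(−0.5017) = 0.6055.
C_D = 0.553×2.08/(0.0452−0.553) × (0.002159−0.6055) = (-2.265)×(-0.6033) = 1.367 kmol/m³.
C_A = C_{A0}e^(−k₁t) = 0.004490 kmol/m³, so C_U = C_{A0}−C_A−C_D = 0.7089 kmol/m³; C_D/C_U = 1.93.

1.93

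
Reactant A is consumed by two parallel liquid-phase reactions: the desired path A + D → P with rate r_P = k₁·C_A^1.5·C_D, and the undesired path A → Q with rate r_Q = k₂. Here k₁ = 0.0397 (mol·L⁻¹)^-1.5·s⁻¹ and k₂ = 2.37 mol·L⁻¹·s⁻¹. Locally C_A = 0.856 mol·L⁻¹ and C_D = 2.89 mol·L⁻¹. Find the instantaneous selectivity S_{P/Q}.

0.0383

S_{P/Q} = r_P/r_Q = (k₁·C_A^1.5·C_D)/(k₂) = (k₁/k₂)·C_A^1.5·C_D.
= (0.0397×0.8560^1.5×2.890) / (2.37) = 0.09087/2.370 = 0.0383.
Since the desired path is higher order in A, keeping C_A high (PFR or concentrated feed) favours P.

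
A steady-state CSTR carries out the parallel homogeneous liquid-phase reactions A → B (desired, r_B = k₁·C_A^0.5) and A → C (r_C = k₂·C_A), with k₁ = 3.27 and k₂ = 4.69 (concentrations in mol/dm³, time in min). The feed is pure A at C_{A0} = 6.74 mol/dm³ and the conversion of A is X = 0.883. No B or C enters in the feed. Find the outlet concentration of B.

2.62 mol/dm³

Exit C_A = C_{A0}(1−X) = 6.74×0.117 = 0.7886 mol/dm³.
A CSTR operates uniformly at the exit composition, giving r_B = 2.904 and r_C = 3.698 (each k·C_A^n at C_A = 0.7886).
Fraction of consumed A going to B: r_B/(r_B+r_C) = 0.4398.
C_B = 0.4398·C_{A0}·X = 0.4398×6.74×0.883 = 2.62 mol/dm³.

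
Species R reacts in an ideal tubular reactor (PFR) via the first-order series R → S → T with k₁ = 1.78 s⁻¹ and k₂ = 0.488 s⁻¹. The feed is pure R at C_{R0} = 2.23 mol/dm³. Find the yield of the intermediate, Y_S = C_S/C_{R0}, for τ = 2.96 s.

For first-order series with pure R initially, C_S(τ) = k₁C_{R0}/(k₂−k₁)·(e^(−k₁τ) − e^(−k₂τ)).
e^(−k₁τ) = e^(−1.78×2.96) = e^(−5.269) = 0.005150; e^(−k₂τ) = e^(−1.444) = 0.2359.
C_S = 1.78×2.23/(0.488−1.78) × (0.005150−0.2359) = (-3.072)×(-0.2307) = 0.7088 mol/dm³.
Y_S = C_S/C_{R0} = 0.7088/2.23 = 0.318.

0.318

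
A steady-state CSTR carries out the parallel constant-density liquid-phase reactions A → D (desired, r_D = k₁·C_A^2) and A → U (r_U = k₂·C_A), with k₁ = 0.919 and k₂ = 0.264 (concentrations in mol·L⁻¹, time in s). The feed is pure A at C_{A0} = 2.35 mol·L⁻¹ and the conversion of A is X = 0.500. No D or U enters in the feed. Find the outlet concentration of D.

Exit C_A = C_{A0}(1−X) = 2.35×0.500 = 1.175 mol·L⁻¹.
A CSTR operates uniformly at the exit composition, giving r_D = 1.269 and r_U = 0.3102 (each k·C_A^n at C_A = 1.175).
Fraction of consumed A going to D: r_D/(r_D+r_U) = 0.8035.
C_D = 0.8035·C_{A0}·X = 0.8035×2.35×0.500 = 0.944 mol·L⁻¹.

0.944 mol·L⁻¹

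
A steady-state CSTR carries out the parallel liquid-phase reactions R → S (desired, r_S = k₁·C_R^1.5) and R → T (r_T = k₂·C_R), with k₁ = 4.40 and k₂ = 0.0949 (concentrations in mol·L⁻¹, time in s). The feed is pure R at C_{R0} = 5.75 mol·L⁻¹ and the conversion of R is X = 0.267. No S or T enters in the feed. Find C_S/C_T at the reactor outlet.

Exit C_R = C_{R0}(1−X) = 5.75×0.733 = 4.215 mol·L⁻¹.
Rates in a CSTR are evaluated at the outlet concentration: r_S = 4.40×4.215^1.5 = 38.07, r_T = 0.0949×4.215 = 0.4000.
Overall selectivity = C_S/C_T = r_Sτ/(r_Tτ) = r_S/r_T = 95.2.

95.2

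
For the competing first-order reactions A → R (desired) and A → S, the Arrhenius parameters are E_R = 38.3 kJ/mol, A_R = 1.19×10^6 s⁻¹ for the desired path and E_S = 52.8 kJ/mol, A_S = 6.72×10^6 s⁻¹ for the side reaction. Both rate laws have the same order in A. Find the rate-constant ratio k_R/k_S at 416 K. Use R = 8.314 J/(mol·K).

11.7

Since both paths have the same order in A, the concentration cancels and S_{R/S} = k_R/k_S = (A_R/A_S)·exp[(E_S−E_R)/(RT)].
(E_S−E_R)/(RT) = (52.8−38.3)×10³/(8.314×416) = 14500/3459 = 4.192.
k_R/k_S = (1.19×10^6/6.72×10^6)·exp(4.192) = 0.1771 × 66.18 = 11.7.
Since E_R < E_S, lowering the temperature improves selectivity toward R.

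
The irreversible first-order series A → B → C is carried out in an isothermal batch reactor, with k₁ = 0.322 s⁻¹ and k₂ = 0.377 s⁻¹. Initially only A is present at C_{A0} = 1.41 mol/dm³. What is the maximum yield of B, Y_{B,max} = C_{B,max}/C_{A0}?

0.339

At the optimum, C_{B,max}/C_{A0} = (k₁/k₂)^[k₂/(k₂−k₁)].
= (0.322/0.377)^(0.377/(0.377−0.322)) = (0.8541)^(6.855) = 0.3393.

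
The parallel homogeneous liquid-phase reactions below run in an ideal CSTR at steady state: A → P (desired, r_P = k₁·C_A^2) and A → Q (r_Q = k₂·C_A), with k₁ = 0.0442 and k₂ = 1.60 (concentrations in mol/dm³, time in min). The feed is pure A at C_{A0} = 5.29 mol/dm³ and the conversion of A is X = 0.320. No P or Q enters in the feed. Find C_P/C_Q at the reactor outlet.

Exit C_A = C_{A0}(1−X) = 5.29×0.680 = 3.597 mol/dm³.
A CSTR operates uniformly at the exit composition, giving r_P = 0.5719 and r_Q = 5.756 (each k·C_A^n at C_A = 3.597).
Overall selectivity = C_P/C_Q = r_Pτ/(r_Qτ) = r_P/r_Q = 0.0994.

0.0994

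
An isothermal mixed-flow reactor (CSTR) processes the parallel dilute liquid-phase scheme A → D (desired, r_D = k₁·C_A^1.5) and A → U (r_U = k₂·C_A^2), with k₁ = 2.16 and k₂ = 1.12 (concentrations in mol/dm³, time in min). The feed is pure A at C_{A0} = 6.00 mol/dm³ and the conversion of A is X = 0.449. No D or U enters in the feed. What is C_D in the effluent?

Exit C_A = C_{A0}(1−X) = 6.00×0.551 = 3.306 mol/dm³.
In a CSTR the entire volume is at exit conditions, so r_D = 2.16×3.306^1.5 = 12.98 and r_U = 1.12×3.306^2 = 12.24.
Fraction of consumed A going to D: r_D/(r_D+r_U) = 0.5147.
C_D = 0.5147·C_{A0}·X = 0.5147×6.00×0.449 = 1.39 mol/dm³.

1.39 mol/dm³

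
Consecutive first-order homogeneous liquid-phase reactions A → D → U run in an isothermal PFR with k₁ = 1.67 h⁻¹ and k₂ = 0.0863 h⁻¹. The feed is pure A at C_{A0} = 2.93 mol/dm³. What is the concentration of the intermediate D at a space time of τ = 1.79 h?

Solving the coupled first-order balances gives C_D(τ) = [k₁/(k₂−k₁)]·C_{A0}·(e^(−k₁τ) − e^(−k₂τ)).
e^(−k₁τ) = e^(−1.67×1.79) = e^(−2.989) = 0.05032; e^(−k₂τ) = e^(−0.1545) = 0.8569.
C_D = 1.67×2.93/(0.0863−1.67) × (0.05032−0.8569) = (-3.090)×(-0.8065) = 2.492 mol/dm³.

2.49 mol/dm³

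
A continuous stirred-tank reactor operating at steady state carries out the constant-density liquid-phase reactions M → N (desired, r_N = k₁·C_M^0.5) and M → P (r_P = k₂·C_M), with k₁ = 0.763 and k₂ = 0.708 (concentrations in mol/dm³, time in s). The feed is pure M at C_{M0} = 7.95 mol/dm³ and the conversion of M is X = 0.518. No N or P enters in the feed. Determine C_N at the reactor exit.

Exit C_M = C_{M0}(1−X) = 7.95×0.482 = 3.832 mol/dm³.
In a CSTR the entire volume is at exit conditions, so r_N = 0.763×3.832^0.5 = 1.494 and r_P = 0.708×3.832 = 2.713.
Fraction of consumed M going to N: r_N/(r_N+r_P) = 0.3551.
C_N = 0.3551·C_{M0}·X = 0.3551×7.95×0.518 = 1.46 mol/dm³.

1.46 mol/dm³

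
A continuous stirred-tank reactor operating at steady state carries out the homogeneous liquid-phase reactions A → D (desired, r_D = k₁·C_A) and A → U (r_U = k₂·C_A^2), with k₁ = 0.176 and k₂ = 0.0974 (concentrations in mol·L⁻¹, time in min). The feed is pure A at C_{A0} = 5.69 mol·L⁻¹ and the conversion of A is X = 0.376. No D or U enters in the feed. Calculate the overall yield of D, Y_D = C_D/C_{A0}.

Exit C_A = C_{A0}(1−X) = 5.69×0.624 = 3.551 mol·L⁻¹.
Rates in a CSTR are evaluated at the outlet concentration: r_D = 0.176×3.551 = 0.6249, r_U = 0.0974×3.551^2 = 1.228.
Fraction of consumed A going to D: r_D/(r_D+r_U) = 0.3373.
C_D = 0.3373·C_{A0}·X = 0.3373×5.69×0.376 = 0.722 mol·L⁻¹; Y_D = C_D/C_{A0} = 0.127.

0.127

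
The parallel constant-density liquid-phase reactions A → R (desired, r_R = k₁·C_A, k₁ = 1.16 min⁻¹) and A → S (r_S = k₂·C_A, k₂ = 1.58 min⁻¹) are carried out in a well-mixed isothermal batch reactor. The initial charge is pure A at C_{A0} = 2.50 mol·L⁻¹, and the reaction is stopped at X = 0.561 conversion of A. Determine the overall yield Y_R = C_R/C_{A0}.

0.238

C_A = C_{A0}(1−X) = 1.097 mol·L⁻¹.
Both paths are first order in A, so the instantaneous fraction to R is constant: dC_R/d(−C_A) = k₁/(k₁+k₂) = 0.4234.
C_R = 0.4234·(C_{A0}−C_A) = 0.4234×1.403 = 0.594 mol·L⁻¹.
Y_R = C_R/C_{A0} = 0.5938/2.50 = 0.238.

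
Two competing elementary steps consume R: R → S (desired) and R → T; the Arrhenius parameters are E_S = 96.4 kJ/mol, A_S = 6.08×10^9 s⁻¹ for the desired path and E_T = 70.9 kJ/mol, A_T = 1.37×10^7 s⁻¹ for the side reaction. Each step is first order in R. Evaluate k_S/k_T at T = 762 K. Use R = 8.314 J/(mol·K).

With equal orders, S_{S/T} = k_S/k_T = (A_S/A_T)·exp[(E_T−E_S)/(RT)].
(E_T−E_S)/(RT) = (70.9−96.4)×10³/(8.314×762) = -25500/6335 = -4.025.
k_S/k_T = (6.08×10^9/1.37×10^7)·exp(-4.025) = 443.8 × 0.01786 = 7.93.
Since E_S > E_T, raising the temperature improves selectivity toward S.

7.93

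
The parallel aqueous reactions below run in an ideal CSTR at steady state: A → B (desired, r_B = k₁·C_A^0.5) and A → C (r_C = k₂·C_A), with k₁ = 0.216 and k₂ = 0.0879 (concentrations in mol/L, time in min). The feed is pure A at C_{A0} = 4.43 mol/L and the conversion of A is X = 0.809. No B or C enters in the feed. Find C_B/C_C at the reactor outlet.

2.67

Exit C_A = C_{A0}(1−X) = 4.43×0.191 = 0.8461 mol/L.
In a CSTR the entire volume is at exit conditions, so r_B = 0.216×0.8461^0.5 = 0.1987 and r_C = 0.0879×0.8461 = 0.07437.
Overall selectivity = C_B/C_C = r_Bτ/(r_Cτ) = r_B/r_C = 2.67.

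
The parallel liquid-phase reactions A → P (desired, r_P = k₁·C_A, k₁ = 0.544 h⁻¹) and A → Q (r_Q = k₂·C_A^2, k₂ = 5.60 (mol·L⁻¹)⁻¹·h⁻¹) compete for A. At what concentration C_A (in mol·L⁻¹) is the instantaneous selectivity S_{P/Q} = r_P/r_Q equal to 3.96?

S_{P/Q} = (k₁/k₂)·C_A⁻¹ ⇒ C_A = (S·k₂/k₁)^(-1).
= (3.96×5.60/0.544)^(-1) = (40.76)^(-1) = 0.0245 mol·L⁻¹.

0.0245 mol·L⁻¹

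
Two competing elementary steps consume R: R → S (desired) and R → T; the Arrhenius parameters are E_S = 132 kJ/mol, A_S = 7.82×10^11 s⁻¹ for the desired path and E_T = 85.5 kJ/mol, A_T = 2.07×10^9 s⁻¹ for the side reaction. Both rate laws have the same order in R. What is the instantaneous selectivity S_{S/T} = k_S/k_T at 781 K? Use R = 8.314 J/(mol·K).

0.293

With equal orders, S_{S/T} = k_S/k_T = (A_S/A_T)·exp[(E_T−E_S)/(RT)].
(E_T−E_S)/(RT) = (85.5−132)×10³/(8.314×781) = -46500/6493 = -7.161.
k_S/k_T = (7.82×10^11/2.07×10^9)·exp(-7.161) = 377.8 × 7.760×10^-4 = 0.293.
Since E_S > E_T, raising the temperature improves selectivity toward S.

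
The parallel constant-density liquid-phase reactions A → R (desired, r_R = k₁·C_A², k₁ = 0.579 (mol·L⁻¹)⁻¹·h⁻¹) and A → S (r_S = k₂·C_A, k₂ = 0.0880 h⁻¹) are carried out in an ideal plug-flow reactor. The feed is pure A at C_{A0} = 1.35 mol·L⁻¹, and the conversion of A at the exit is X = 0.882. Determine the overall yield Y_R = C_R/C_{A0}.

0.705

C_A = C_{A0}(1−X) = 0.1593 mol·L⁻¹.
Along a PFR/batch, dC_S/dC_A = −r_S/(r_R+r_S) = −k₂/(k₂+k₁·C_A).
Integrating from C_{A0} to C_A: C_S = (0.0880/0.579)·ln[(0.0880+0.579·1.35)/(0.0880+0.579·0.159)] = 0.1520·ln(0.8696/0.1802) = 0.2392 mol·L⁻¹.
Then C_R = (C_{A0}−C_A) − C_S = 1.191 − 0.2392 = 0.9515 mol·L⁻¹.
Y_R = C_R/C_{A0} = 0.9515/1.35 = 0.705.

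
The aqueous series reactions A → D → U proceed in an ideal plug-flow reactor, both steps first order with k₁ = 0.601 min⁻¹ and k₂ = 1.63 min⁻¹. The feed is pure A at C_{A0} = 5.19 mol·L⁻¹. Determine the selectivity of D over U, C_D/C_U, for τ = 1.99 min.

0.283

For first-order series with pure A initially, C_D(τ) = k₁C_{A0}/(k₂−k₁)·(e^(−k₁τ) − e^(−k₂τ)).
e^(−k₁τ) = e^(−0.601×1.99) = e^(−1.196) = 0.3024; e^(−k₂τ) = e^(−3.244) = 0.03902.
C_D = 0.601×5.19/(1.63−0.601) × (0.3024−0.03902) = 3.031×0.2634 = 0.7984 mol·L⁻¹.
C_A = C_{A0}e^(−k₁τ) = 1.569 mol·L⁻¹, so C_U = C_{A0}−C_A−C_D = 2.822 mol·L⁻¹; C_D/C_U = 0.283.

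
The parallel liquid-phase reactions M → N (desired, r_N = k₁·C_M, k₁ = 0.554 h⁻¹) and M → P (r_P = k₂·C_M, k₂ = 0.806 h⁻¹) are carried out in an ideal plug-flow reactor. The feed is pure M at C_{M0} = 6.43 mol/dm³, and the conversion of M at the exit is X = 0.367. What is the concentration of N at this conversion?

0.961 mol/dm³

C_M = C_{M0}(1−X) = 4.070 mol/dm³.
Both paths are first order in M, so the instantaneous fraction to N is constant: dC_N/d(−C_M) = k₁/(k₁+k₂) = 0.4074.
C_N = 0.4074·(C_{M0}−C_M) = 0.4074×2.360 = 0.961 mol/dm³.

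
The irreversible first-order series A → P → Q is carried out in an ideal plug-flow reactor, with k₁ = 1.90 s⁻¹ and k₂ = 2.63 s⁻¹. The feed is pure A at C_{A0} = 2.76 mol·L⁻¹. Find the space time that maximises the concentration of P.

0.445 s

For first-order series the maximum of C_P occurs at τ_opt = ln(k₂/k₁)/(k₂−k₁).
= ln(2.63/1.90)/(2.63−1.90) = ln(1.384)/0.7300 = 0.3251/0.7300 = 0.445 s.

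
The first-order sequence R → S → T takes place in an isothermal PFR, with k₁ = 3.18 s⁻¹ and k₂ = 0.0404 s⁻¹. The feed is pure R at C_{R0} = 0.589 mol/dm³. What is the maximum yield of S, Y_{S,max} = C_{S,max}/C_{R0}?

0.945

Evaluating C_S at τ_opt = ln(k₂/k₁)/(k₂−k₁) gives C_{S,max}/C_{R0} = (k₁/k₂)^[k₂/(k₂−k₁)].
= (3.18/0.0404)^(0.0404/(0.0404−3.18)) = (78.71)^(-0.01287) = 0.9454.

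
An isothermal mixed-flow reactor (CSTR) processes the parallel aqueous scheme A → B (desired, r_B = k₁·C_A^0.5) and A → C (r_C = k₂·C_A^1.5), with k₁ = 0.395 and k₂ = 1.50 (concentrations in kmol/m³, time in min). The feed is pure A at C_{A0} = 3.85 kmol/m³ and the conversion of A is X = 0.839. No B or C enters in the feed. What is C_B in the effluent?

0.963 kmol/m³

Exit C_A = C_{A0}(1−X) = 3.85×0.161 = 0.6199 kmol/m³.
A CSTR operates uniformly at the exit composition, giving r_B = 0.3110 and r_C = 0.7320 (each k·C_A^n at C_A = 0.6199).
Fraction of consumed A going to B: r_B/(r_B+r_C) = 0.2982.
C_B = 0.2982·C_{A0}·X = 0.2982×3.85×0.839 = 0.963 kmol/m³.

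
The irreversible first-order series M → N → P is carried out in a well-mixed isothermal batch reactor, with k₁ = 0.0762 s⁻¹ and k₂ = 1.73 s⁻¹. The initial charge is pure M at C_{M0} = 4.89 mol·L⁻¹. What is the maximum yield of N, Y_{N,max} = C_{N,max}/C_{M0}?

For a first-order series the maximum intermediate yield is C_{N,max}/C_{M0} = (k₁/k₂)^[k₂/(k₂−k₁)].
= (0.0762/1.73)^(1.73/(1.73−0.0762)) = (0.04405)^(1.046) = 0.03814.

0.0381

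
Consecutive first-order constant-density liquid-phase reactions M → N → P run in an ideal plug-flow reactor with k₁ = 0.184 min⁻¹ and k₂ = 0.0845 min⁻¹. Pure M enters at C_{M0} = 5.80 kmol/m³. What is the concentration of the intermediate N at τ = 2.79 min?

The intermediate concentration in a first-order A→B→C sequence is C_N = k₁C_{M0}(e^(−k₁τ) − e^(−k₂τ))/(k₂−k₁).
e^(−k₁τ) = e^(−0.184×2.79) = e^(−0.5134) = 0.5985; e^(−k₂τ) = e^(−0.2358) = 0.7900.
C_N = 0.184×5.80/(0.0845−0.184) × (0.5985−0.7900) = (-10.73)×(-0.1915) = 2.054 kmol/m³.

2.05 kmol/m³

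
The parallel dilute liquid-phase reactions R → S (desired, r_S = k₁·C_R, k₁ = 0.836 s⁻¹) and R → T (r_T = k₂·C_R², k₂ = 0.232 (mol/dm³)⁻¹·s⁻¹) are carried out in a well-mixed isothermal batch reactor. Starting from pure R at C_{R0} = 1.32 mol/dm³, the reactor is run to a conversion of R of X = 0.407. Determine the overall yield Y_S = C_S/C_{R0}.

0.315

C_R = C_{R0}(1−X) = 0.7828 mol/dm³.
Along a PFR/batch, dC_S/dC_R = −r_S/(r_S+r_T) = −k₁/(k₁+k₂·C_R).
Integrating from C_{R0} to C_R: C_S = (0.836/0.232)·ln[(0.836+0.232·1.32)/(0.836+0.232·0.783)] = 3.603·ln(1.142/1.018) = 0.4164 mol/dm³.
Y_S = C_S/C_{R0} = 0.4164/1.32 = 0.315.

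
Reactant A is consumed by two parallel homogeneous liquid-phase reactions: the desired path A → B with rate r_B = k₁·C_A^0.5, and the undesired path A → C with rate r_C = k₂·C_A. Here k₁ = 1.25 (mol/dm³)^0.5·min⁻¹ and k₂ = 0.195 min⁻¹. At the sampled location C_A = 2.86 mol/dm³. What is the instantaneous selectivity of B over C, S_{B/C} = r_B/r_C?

3.79

S_{B/C} = r_B/r_C = (k₁·C_A^0.5)/(k₂·C_A) = (k₁/k₂)·C_A^-0.5.
= (1.25×2.860^0.5) / (0.195×2.860) = 2.114/0.5577 = 3.79.
The undesired path is higher order in A, so low C_A (CSTR or dilute feed) favours B.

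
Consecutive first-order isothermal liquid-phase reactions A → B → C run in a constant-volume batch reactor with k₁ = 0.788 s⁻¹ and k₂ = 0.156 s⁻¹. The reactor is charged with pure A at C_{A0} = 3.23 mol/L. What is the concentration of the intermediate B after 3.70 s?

For first-order series with pure A initially, C_B(t) = k₁C_{A0}/(k₂−k₁)·(e^(−k₁t) − e^(−k₂t)).
e^(−k₁t) = e^(−0.788×3.70) = e^(−2.916) = 0.05417; e^(−k₂t) = e^(−0.5772) = 0.5615.
C_B = 0.788×3.23/(0.156−0.788) × (0.05417−0.5615) = (-4.027)×(-0.5073) = 2.043 mol/L.

2.04 mol/L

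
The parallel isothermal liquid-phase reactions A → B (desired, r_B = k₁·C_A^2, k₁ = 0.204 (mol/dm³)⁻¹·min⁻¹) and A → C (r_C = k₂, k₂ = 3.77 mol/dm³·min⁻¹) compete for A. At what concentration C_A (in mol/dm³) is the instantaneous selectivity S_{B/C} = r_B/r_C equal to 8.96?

S_{B/C} = (k₁/k₂)·C_A^2 ⇒ C_A = (S·k₂/k₁)^(0.5).
= (8.96×3.77/0.204)^(0.5) = (165.6)^(0.5) = 12.9 mol/dm³.

12.9 mol/dm³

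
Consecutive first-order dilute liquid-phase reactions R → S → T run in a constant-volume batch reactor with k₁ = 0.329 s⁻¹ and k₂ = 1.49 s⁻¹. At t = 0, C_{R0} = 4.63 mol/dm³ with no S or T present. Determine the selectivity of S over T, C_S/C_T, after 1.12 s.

Solving the coupled first-order balances gives C_S(t) = [k₁/(k₂−k₁)]·C_{R0}·(e^(−k₁t) − e^(−k₂t)).
e^(−k₁t) = e^(−0.329×1.12) = e^(−0.3685) = 0.6918; e^(−k₂t) = e^(−1.669) = 0.1885.
C_S = 0.329×4.63/(1.49−0.329) × (0.6918−0.1885) = 1.312×0.5033 = 0.6604 mol/dm³.
C_R = C_{R0}e^(−k₁t) = 3.203 mol/dm³, so C_T = C_{R0}−C_R−C_S = 0.7667 mol/dm³; C_S/C_T = 0.861.

0.861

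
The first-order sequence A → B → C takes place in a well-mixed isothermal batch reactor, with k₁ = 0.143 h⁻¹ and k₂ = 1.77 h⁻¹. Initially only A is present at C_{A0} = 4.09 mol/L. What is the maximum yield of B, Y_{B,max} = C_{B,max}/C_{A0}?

0.0648

Evaluating C_B at t_opt = ln(k₂/k₁)/(k₂−k₁) gives C_{B,max}/C_{A0} = (k₁/k₂)^[k₂/(k₂−k₁)].
= (0.143/1.77)^(1.77/(1.77−0.143)) = (0.08079)^(1.088) = 0.06476.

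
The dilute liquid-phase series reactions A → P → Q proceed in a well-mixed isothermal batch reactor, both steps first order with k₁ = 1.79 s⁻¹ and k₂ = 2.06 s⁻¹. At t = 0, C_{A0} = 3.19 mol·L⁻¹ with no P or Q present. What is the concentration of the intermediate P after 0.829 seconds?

0.962 mol·L⁻¹

The intermediate concentration in a first-order A→B→C sequence is C_P = k₁C_{A0}(e^(−k₁t) − e^(−k₂t))/(k₂−k₁).
e^(−k₁t) = e^(−1.79×0.829) = e^(−1.484) = 0.2267; e^(−k₂t) = e^(−1.708) = 0.1813.
C_P = 1.79×3.19/(2.06−1.79) × (0.2267−0.1813) = 21.15×0.04547 = 0.9617 mol·L⁻¹.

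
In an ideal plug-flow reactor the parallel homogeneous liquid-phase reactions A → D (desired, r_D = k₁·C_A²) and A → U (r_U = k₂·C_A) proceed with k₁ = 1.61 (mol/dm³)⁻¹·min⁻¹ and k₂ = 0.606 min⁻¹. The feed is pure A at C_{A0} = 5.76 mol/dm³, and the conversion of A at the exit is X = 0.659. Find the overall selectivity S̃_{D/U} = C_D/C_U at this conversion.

C_A = C_{A0}(1−X) = 1.964 mol/dm³.
Along a PFR/batch, dC_U/dC_A = −r_U/(r_D+r_U) = −k₂/(k₂+k₁·C_A).
Integrating from C_{A0} to C_A: C_U = (0.606/1.61)·ln[(0.606+1.61·5.76)/(0.606+1.61·1.96)] = 0.3764·ln(9.880/3.768) = 0.3628 mol/dm³.
Then C_D = (C_{A0}−C_A) − C_U = 3.796 − 0.3628 = 3.433 mol/dm³.
S̃_{D/U} = C_D/C_U = 3.433/0.3628 = 9.46.

9.46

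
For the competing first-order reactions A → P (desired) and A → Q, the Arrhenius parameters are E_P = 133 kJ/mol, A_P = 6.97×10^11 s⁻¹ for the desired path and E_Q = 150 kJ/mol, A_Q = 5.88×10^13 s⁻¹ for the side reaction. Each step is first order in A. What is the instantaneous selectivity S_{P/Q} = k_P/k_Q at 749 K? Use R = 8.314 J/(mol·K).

k_P/k_Q = (A_P/A_Q)·exp[−(E_P−E_Q)/(RT)] = (A_P/A_Q)·exp[(E_Q−E_P)/(RT)].
(E_Q−E_P)/(RT) = (150−133)×10³/(8.314×749) = 17000/6227 = 2.730.
k_P/k_Q = (6.97×10^11/5.88×10^13)·exp(2.730) = 0.01185 × 15.33 = 0.182.

0.182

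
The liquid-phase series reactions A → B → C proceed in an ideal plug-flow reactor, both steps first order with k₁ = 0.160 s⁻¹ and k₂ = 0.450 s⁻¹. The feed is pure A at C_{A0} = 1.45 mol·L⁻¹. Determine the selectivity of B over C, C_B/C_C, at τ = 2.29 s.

Solving the coupled first-order balances gives C_B(τ) = [k₁/(k₂−k₁)]·C_{A0}·(e^(−k₁τ) − e^(−k₂τ)).
e^(−k₁τ) = e^(−0.160×2.29) = e^(−0.3664) = 0.6932; e^(−k₂τ) = e^(−1.030) = 0.3568.
C_B = 0.160×1.45/(0.450−0.160) × (0.6932−0.3568) = 0.8000×0.3364 = 0.2691 mol·L⁻¹.
C_A = C_{A0}e^(−k₁τ) = 1.005 mol·L⁻¹, so C_C = C_{A0}−C_A−C_B = 0.1757 mol·L⁻¹; C_B/C_C = 1.53.

1.53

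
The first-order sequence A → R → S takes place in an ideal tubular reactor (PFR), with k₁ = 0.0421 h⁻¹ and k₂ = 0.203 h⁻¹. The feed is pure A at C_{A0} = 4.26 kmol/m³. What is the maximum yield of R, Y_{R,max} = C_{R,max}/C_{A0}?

For a first-order series the maximum intermediate yield is C_{R,max}/C_{A0} = (k₁/k₂)^[k₂/(k₂−k₁)].
= (0.0421/0.203)^(0.203/(0.203−0.0421)) = (0.2074)^(1.262) = 0.1374.

0.137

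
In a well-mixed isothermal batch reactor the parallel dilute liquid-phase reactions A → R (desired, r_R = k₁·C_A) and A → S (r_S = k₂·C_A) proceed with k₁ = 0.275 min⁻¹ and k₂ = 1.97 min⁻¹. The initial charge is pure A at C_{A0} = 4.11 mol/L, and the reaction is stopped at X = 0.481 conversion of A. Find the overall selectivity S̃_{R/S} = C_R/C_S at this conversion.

C_A = C_{A0}(1−X) = 2.133 mol/L.
Both paths are first order in A, so the instantaneous fraction to R is constant: dC_R/d(−C_A) = k₁/(k₁+k₂) = 0.1225.
C_R = 0.1225·(C_{A0}−C_A) = 0.1225×1.977 = 0.242 mol/L.
C_S = (C_{A0}−C_A)−C_R = 1.735 mol/L; S̃_{R/S} = 0.2422/1.735 = 0.140.

0.140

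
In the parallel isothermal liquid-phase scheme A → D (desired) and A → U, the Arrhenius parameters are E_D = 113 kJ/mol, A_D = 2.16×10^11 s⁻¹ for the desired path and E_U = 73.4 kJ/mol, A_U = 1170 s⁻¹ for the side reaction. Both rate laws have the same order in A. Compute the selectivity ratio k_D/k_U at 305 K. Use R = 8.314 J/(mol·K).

30.5

With equal orders, S_{D/U} = k_D/k_U = (A_D/A_U)·exp[(E_U−E_D)/(RT)].
(E_U−E_D)/(RT) = (73.4−113)×10³/(8.314×305) = -39600/2536 = -15.62.
k_D/k_U = (2.16×10^11/1170)·exp(-15.62) = 1.846×10^8 × 1.651×10^-7 = 30.5.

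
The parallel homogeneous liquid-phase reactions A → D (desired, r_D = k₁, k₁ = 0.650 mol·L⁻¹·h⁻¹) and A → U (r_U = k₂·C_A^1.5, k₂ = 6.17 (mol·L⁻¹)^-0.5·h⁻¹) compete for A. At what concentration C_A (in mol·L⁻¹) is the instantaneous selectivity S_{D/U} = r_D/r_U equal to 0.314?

0.483 mol·L⁻¹

S_{D/U} = (k₁/k₂)·C_A^-1.5 ⇒ C_A = (S·k₂/k₁)^(1/(-1.5)).
= (0.314×6.17/0.650)^(-0.6667) = (2.981)^(-0.6667) = 0.483 mol·L⁻¹.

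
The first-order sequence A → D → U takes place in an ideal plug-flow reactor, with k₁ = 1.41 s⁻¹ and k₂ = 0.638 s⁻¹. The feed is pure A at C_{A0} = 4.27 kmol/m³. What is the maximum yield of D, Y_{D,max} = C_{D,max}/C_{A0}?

Evaluating C_D at τ_opt = ln(k₂/k₁)/(k₂−k₁) gives C_{D,max}/C_{A0} = (k₁/k₂)^[k₂/(k₂−k₁)].
= (1.41/0.638)^(0.638/(0.638−1.41)) = (2.210)^(-0.8264) = 0.5193.

0.519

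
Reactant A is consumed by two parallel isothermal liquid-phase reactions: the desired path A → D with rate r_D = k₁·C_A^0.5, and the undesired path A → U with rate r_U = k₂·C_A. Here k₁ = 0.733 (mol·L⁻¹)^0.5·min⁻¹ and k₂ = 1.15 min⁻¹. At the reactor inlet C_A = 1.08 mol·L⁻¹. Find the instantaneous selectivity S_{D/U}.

0.613

S_{D/U} = r_D/r_U = (k₁·C_A^0.5)/(k₂·C_A) = (k₁/k₂)·C_A^-0.5.
= (0.733×1.080^0.5) / (1.15×1.080) = 0.7618/1.242 = 0.613.
The undesired path is higher order in A, so low C_A (CSTR or dilute feed) favours D.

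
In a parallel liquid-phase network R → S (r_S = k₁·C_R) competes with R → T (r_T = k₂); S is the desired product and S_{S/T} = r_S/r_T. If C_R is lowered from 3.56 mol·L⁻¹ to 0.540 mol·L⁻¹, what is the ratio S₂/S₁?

S_{S/T} = (k₁/k₂)·C_R, so S₂/S₁ = (C_{R,2}/C_{R,1}).
= 0.540/3.56 = 0.152.

0.152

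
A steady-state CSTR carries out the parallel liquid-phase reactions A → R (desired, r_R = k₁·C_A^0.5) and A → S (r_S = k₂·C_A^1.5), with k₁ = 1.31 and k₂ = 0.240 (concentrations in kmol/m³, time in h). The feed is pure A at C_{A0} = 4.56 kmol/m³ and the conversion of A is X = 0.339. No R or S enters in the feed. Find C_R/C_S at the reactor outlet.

Exit C_A = C_{A0}(1−X) = 4.56×0.661 = 3.014 kmol/m³.
Rates in a CSTR are evaluated at the outlet concentration: r_R = 1.31×3.014^0.5 = 2.274, r_S = 0.240×3.014^1.5 = 1.256.
Overall selectivity = C_R/C_S = r_Rτ/(r_Sτ) = r_R/r_S = 1.81.

1.81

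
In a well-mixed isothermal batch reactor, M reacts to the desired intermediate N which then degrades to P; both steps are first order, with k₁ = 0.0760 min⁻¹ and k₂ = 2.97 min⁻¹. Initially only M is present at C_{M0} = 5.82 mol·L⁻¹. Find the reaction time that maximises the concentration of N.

1.27 min

Setting dC_N/dt = 0 gives t_opt = ln(k₂/k₁)/(k₂−k₁).
= ln(2.97/0.0760)/(2.97−0.0760) = ln(39.08)/2.894 = 3.666/2.894 = 1.27 min.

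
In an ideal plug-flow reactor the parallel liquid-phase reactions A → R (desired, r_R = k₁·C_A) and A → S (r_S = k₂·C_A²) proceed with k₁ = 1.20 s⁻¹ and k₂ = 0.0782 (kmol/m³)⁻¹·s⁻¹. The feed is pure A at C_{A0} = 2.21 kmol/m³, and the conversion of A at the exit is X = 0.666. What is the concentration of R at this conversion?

C_A = C_{A0}(1−X) = 0.7381 kmol/m³.
Along a PFR/batch, dC_R/dC_A = −r_R/(r_R+r_S) = −k₁/(k₁+k₂·C_A).
Integrating from C_{A0} to C_A: C_R = (1.20/0.0782)·ln[(1.20+0.0782·2.21)/(1.20+0.0782·0.738)] = 15.35·ln(1.373/1.258) = 1.344 kmol/m³.

1.34 kmol/m³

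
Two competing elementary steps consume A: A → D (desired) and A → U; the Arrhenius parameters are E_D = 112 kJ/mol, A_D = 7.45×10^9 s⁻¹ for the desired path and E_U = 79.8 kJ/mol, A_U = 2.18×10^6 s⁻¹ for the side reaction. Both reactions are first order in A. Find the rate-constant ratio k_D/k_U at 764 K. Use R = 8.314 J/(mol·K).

21.5

With equal orders, S_{D/U} = k_D/k_U = (A_D/A_U)·exp[(E_U−E_D)/(RT)].
(E_U−E_D)/(RT) = (79.8−112)×10³/(8.314×764) = -32200/6352 = -5.069.
k_D/k_U = (7.45×10^9/2.18×10^6)·exp(-5.069) = 3417 × 0.006286 = 21.5.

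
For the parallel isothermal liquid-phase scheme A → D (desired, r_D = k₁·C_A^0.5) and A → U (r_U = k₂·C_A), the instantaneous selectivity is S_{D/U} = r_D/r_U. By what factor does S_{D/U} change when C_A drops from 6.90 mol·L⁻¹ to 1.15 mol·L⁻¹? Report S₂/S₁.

2.45

S_{D/U} = (k₁/k₂)·C_A^-0.5, so S₂/S₁ = (C_{A,2}/C_{A,1})^-0.5.
= (1.15/6.90)^(-0.5) = (0.1667)^(-0.5) = 2.45.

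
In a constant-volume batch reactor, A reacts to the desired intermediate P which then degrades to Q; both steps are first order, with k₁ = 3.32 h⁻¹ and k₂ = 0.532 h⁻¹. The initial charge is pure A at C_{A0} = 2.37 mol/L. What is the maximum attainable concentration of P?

1.67 mol/L

For a first-order series the maximum intermediate yield is C_{P,max}/C_{A0} = (k₁/k₂)^[k₂/(k₂−k₁)].
= (3.32/0.532)^(0.532/(0.532−3.32)) = (6.241)^(-0.1908) = 0.7051.
C_{P,max} = 0.7051×2.37 = 1.67 mol/L.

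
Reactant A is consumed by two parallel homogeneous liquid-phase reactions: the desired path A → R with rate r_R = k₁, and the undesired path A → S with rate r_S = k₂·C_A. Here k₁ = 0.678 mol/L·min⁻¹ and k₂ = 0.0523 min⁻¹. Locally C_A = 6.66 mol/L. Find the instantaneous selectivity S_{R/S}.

S_{R/S} = r_R/r_S = (k₁)/(k₂·C_A) = (k₁/k₂)·C_A⁻¹.
= (0.678) / (0.0523×6.660) = 0.6780/0.3483 = 1.95.
The undesired path is higher order in A, so low C_A (CSTR or dilute feed) favours R.

1.95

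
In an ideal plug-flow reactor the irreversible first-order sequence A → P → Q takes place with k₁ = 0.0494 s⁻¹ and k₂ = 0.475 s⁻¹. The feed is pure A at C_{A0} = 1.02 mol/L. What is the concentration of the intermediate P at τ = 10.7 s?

0.0691 mol/L

Solving the coupled first-order balances gives C_P(τ) = [k₁/(k₂−k₁)]·C_{A0}·(e^(−k₁τ) − e^(−k₂τ)).
e^(−k₁τ) = e^(−0.0494×10.7) = e^(−0.5286) = 0.5894; e^(−k₂τ) = e^(−5.082) = 0.006204.
C_P = 0.0494×1.02/(0.475−0.0494) × (0.5894−0.006204) = 0.1184×0.5832 = 0.06905 mol/L.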